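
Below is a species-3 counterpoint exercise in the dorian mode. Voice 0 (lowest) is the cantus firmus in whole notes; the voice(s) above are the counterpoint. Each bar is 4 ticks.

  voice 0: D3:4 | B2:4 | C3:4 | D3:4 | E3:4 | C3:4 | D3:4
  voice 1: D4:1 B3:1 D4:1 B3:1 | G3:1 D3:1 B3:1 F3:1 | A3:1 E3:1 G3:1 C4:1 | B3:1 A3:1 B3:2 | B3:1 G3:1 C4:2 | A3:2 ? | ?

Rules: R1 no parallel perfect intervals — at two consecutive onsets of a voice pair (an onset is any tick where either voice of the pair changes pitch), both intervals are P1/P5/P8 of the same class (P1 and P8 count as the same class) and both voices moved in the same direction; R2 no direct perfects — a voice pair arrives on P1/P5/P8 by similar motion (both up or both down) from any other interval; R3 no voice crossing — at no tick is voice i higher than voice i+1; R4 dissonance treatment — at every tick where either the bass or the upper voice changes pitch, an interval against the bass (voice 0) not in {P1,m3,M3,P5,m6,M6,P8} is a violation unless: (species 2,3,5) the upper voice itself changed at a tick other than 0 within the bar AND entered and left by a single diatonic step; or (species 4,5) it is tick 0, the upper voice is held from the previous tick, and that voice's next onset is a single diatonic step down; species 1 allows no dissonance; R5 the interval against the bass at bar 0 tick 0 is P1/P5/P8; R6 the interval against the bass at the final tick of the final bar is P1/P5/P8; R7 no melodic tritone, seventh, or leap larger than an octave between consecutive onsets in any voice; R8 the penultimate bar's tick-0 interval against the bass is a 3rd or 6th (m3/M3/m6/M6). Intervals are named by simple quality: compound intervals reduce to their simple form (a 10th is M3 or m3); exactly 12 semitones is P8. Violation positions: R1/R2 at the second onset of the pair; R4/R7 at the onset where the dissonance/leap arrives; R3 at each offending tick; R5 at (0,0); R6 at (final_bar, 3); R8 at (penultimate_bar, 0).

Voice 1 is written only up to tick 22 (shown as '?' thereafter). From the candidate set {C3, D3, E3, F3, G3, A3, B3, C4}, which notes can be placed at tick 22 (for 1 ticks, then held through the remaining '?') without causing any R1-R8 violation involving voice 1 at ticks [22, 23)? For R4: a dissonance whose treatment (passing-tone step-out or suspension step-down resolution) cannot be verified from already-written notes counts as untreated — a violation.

{A3, C3, C4, E3, G3}

C3: legal
D3: violates R4
E3: legal
F3: violates R4
G3: legal
A3: legal
B3: violates R4
C4: legal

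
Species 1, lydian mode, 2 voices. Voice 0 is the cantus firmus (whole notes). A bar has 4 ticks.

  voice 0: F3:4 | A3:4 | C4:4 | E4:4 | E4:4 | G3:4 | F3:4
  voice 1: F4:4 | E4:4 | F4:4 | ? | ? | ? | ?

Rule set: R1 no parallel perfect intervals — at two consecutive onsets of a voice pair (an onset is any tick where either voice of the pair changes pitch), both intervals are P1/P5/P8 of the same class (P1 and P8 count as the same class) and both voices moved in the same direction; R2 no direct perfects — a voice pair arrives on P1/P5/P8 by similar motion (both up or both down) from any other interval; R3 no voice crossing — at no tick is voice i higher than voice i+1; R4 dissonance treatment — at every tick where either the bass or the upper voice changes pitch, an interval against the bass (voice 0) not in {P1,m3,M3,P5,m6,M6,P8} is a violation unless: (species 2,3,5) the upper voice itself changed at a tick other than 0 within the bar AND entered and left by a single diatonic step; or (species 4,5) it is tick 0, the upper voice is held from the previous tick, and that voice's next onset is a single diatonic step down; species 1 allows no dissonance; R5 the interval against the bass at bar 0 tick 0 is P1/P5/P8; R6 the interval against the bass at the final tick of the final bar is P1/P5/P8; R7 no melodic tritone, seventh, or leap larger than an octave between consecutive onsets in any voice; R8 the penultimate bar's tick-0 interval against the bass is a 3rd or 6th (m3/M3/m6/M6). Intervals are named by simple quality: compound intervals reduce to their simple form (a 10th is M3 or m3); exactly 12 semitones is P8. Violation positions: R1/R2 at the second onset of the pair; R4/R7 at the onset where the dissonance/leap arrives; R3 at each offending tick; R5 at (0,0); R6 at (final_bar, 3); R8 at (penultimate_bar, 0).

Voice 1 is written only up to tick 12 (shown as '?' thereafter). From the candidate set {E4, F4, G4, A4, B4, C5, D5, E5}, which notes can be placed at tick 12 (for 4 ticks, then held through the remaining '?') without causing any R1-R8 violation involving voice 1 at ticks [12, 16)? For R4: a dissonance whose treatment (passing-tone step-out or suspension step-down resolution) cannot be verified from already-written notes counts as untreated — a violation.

{C5, E4, G4}

E4: legal
F4: violates R4
G4: legal
A4: violates R4
B4: violates R2,R7
C5: legal
D5: violates R4
E5: violates R2,R7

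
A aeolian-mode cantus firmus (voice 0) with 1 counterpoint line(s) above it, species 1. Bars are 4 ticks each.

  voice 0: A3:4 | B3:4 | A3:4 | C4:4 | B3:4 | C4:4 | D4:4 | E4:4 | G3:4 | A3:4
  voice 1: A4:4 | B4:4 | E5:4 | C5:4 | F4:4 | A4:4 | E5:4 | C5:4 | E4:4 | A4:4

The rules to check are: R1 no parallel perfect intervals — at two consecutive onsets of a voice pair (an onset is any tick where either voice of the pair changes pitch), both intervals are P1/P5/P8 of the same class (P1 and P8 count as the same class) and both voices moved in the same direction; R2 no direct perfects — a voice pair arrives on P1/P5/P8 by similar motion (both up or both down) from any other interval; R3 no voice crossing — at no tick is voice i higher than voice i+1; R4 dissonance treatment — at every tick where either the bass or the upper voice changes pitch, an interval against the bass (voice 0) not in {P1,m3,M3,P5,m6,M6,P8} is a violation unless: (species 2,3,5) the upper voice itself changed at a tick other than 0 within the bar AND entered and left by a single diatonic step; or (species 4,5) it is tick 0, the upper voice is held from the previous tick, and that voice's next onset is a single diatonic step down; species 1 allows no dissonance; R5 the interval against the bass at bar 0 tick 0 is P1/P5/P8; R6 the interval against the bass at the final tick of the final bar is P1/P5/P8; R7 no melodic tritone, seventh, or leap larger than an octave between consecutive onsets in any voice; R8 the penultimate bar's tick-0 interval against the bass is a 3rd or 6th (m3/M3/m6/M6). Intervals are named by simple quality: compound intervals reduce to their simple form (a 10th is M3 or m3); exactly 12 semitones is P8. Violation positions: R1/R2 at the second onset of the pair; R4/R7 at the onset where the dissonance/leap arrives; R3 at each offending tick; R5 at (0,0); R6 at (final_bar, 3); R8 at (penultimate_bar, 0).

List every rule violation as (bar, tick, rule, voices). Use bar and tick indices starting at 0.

bar 0: v0=A3 v1=A4 downbeat P8
bar 1: v0=B3 v1=B4 downbeat P8
bar 2: v0=A3 v1=E5 downbeat P5
bar 3: v0=C4 v1=C5 downbeat P8
bar 4: v0=B3 v1=F4 downbeat TT
bar 5: v0=C4 v1=A4 downbeat M6
bar 6: v0=D4 v1=E5 downbeat M2
bar 7: v0=E4 v1=C5 downbeat m6
bar 8: v0=G3 v1=E4 downbeat M6
bar 9: v0=A3 v1=A4 downbeat P8
  -> R1 @ bar 1 tick 0 v(0, 1): A3/A4 P8 -> B3/B4 P8 similar
  -> R4 @ bar 4 tick 0 v(0, 1): B3/F4 TT untreated
  -> R4 @ bar 6 tick 0 v(0, 1): D4/E5 M2 untreated
  -> R2 @ bar 9 tick 0 v(0, 1): G3/E4 M6 -> A3/A4 P8 similar

(1, 0, R1, (0, 1))
(4, 0, R4, (0, 1))
(6, 0, R4, (0, 1))
(9, 0, R2, (0, 1))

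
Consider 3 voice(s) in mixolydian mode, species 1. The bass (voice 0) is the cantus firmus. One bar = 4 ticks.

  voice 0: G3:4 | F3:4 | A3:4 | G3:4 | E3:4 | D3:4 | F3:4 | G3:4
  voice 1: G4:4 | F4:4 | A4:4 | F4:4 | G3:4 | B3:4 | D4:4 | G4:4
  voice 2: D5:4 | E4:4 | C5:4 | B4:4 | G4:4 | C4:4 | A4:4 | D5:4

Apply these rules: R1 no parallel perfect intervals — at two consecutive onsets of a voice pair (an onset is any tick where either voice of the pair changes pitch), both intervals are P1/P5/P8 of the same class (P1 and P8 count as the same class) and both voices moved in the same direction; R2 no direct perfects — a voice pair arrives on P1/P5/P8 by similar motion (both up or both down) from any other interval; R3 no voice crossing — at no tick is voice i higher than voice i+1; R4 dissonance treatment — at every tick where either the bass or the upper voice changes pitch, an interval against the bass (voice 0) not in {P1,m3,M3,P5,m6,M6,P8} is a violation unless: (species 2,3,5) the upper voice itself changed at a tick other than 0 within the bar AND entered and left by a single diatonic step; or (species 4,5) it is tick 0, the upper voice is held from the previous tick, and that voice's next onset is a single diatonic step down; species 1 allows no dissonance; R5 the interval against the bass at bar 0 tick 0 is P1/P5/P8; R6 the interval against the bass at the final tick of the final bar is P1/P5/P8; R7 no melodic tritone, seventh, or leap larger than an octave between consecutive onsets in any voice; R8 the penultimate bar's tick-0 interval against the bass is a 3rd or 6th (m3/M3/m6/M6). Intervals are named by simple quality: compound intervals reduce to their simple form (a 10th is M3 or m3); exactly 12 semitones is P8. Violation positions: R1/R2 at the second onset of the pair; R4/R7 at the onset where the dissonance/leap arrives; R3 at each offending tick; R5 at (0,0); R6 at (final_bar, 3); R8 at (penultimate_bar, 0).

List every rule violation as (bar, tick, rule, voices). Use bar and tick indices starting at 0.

bar 0: v0=G3 v1=G4 v2=D5 downbeat P5
bar 1: v0=F3 v1=F4 v2=E4 downbeat M7
bar 2: v0=A3 v1=A4 v2=C5 downbeat m3
bar 3: v0=G3 v1=F4 v2=B4 downbeat M3
bar 4: v0=E3 v1=G3 v2=G4 downbeat m3
bar 5: v0=D3 v1=B3 v2=C4 downbeat m7
bar 6: v0=F3 v1=D4 v2=A4 downbeat M3
bar 7: v0=G3 v1=G4 v2=D5 downbeat P5
  -> R1 @ bar 1 tick 0 v(0, 1): G3/G4 P8 -> F3/F4 P8 similar
  -> R3 @ bar 1 tick 0 v(1, 2): F4 above E4
  -> R4 @ bar 1 tick 0 v(0, 2): F3/E4 M7 untreated
  -> R7 @ bar 1 tick 0 v(2,): D5->E4 leap 10st
  -> R3 @ bar 1 tick 1 v(1, 2): F4 above E4
  -> R3 @ bar 1 tick 2 v(1, 2): F4 above E4
  -> R3 @ bar 1 tick 3 v(1, 2): F4 above E4
  -> R1 @ bar 2 tick 0 v(0, 1): F3/F4 P8 -> A3/A4 P8 similar
  -> R4 @ bar 3 tick 0 v(0, 1): G3/F4 m7 untreated
  -> R2 @ bar 4 tick 0 v(1, 2): F4/B4 TT -> G3/G4 P8 similar
  -> R7 @ bar 4 tick 0 v(1,): F4->G3 leap 10st
  -> R4 @ bar 5 tick 0 v(0, 2): D3/C4 m7 untreated
  -> R2 @ bar 6 tick 0 v(1, 2): B3/C4 m2 -> D4/A4 P5 similar
  -> R1 @ bar 7 tick 0 v(1, 2): D4/A4 P5 -> G4/D5 P5 similar
  -> R2 @ bar 7 tick 0 v(0, 1): F3/D4 M6 -> G3/G4 P8 similar
  -> R2 @ bar 7 tick 0 v(0, 2): F3/A4 M3 -> G3/D5 P5 similar

(1, 0, R1, (0, 1))
(1, 0, R3, (1, 2))
(1, 0, R4, (0, 2))
(1, 0, R7, (2,))
(1, 1, R3, (1, 2))
(1, 2, R3, (1, 2))
(1, 3, R3, (1, 2))
(2, 0, R1, (0, 1))
(3, 0, R4, (0, 1))
(4, 0, R2, (1, 2))
(4, 0, R7, (1,))
(5, 0, R4, (0, 2))
(6, 0, R2, (1, 2))
(7, 0, R1, (1, 2))
(7, 0, R2, (0, 1))
(7, 0, R2, (0, 2))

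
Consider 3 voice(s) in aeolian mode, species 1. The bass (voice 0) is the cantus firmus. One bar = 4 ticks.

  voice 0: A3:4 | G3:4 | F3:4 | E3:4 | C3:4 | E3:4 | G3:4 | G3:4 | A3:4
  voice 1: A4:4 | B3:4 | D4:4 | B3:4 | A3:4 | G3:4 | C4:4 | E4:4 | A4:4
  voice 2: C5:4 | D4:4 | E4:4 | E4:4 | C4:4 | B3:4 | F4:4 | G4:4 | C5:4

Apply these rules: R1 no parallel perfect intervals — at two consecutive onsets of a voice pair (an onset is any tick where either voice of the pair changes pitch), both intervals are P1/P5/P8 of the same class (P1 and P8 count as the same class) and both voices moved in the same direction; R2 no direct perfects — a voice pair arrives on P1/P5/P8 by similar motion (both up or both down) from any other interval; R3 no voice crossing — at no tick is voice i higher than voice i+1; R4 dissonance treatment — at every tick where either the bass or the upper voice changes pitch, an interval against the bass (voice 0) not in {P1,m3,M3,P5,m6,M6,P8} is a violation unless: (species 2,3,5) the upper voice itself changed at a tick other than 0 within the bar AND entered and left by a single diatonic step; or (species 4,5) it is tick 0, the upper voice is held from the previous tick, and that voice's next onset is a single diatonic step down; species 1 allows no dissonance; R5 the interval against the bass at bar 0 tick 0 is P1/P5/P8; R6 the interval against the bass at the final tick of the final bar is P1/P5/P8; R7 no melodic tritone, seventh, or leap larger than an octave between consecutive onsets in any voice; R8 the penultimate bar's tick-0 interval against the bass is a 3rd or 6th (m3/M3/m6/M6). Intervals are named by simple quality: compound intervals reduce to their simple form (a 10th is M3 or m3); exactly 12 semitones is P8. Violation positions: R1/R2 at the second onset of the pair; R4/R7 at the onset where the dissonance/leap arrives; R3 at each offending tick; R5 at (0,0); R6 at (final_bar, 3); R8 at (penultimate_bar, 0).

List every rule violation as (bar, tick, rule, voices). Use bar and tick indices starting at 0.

(0, 0, R5, (0, 2))
(1, 0, R2, (0, 2))
(1, 0, R7, (1,))
(1, 0, R7, (2,))
(2, 0, R4, (0, 2))
(3, 0, R2, (0, 1))
(4, 0, R1, (0, 2))
(6, 0, R4, (0, 1))
(6, 0, R4, (0, 2))
(6, 0, R7, (2,))
(7, 0, R8, (0, 2))
(8, 0, R2, (0, 1))
(8, 3, R6, (0, 2))

bar 0: v0=A3 v1=A4 v2=C5 downbeat m3
bar 1: v0=G3 v1=B3 v2=D4 downbeat P5
bar 2: v0=F3 v1=D4 v2=E4 downbeat M7
bar 3: v0=E3 v1=B3 v2=E4 downbeat P8
bar 4: v0=C3 v1=A3 v2=C4 downbeat P8
bar 5: v0=E3 v1=G3 v2=B3 downbeat P5
bar 6: v0=G3 v1=C4 v2=F4 downbeat m7
bar 7: v0=G3 v1=E4 v2=G4 downbeat P8
bar 8: v0=A3 v1=A4 v2=C5 downbeat m3
  -> R5 @ bar 0 tick 0 v(0, 2): opens on m3
  -> R2 @ bar 1 tick 0 v(0, 2): A3/C5 m3 -> G3/D4 P5 similar
  -> R7 @ bar 1 tick 0 v(1,): A4->B3 leap 10st
  -> R7 @ bar 1 tick 0 v(2,): C5->D4 leap 10st
  -> R4 @ bar 2 tick 0 v(0, 2): F3/E4 M7 untreated
  -> R2 @ bar 3 tick 0 v(0, 1): F3/D4 M6 -> E3/B3 P5 similar
  -> R1 @ bar 4 tick 0 v(0, 2): E3/E4 P8 -> C3/C4 P8 similar
  -> R4 @ bar 6 tick 0 v(0, 1): G3/C4 P4 untreated
  -> R4 @ bar 6 tick 0 v(0, 2): G3/F4 m7 untreated
  -> R7 @ bar 6 tick 0 v(2,): B3->F4 leap 6st
  -> R8 @ bar 7 tick 0 v(0, 2): penult P8 not 3rd/6th
  -> R2 @ bar 8 tick 0 v(0, 1): G3/E4 M6 -> A3/A4 P8 similar
  -> R6 @ bar 8 tick 3 v(0, 2): closes on m3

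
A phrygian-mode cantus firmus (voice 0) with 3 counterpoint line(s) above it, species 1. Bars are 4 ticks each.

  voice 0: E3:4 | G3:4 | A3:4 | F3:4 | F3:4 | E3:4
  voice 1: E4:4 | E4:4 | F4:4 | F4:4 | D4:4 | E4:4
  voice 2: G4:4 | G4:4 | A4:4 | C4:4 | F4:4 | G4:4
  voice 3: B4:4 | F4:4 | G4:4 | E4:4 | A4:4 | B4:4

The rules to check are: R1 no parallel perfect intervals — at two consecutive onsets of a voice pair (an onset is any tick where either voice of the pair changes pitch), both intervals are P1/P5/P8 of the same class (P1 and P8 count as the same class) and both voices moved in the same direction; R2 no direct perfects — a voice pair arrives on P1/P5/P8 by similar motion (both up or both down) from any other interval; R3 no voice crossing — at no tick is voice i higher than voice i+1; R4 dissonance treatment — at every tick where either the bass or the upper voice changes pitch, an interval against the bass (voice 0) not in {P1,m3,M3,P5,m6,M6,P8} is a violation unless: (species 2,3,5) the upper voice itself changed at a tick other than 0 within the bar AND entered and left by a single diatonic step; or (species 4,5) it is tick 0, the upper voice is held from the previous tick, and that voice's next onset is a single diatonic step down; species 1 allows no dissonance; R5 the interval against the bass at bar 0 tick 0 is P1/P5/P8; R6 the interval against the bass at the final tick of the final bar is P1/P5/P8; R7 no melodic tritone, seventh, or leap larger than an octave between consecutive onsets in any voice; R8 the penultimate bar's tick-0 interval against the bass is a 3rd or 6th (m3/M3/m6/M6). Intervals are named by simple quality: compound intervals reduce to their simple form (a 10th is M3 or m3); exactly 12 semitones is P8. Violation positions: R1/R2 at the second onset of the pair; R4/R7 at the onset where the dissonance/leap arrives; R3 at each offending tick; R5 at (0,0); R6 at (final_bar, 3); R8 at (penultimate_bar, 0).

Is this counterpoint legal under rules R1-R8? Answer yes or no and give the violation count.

bar 0: v0=E3 v1=E4 v2=G4 v3=B4 (P5)
bar 1: v0=G3 v1=E4 v2=G4 v3=F4 (m7)
bar 2: v0=A3 v1=F4 v2=A4 v3=G4 (m7)
bar 3: v0=F3 v1=F4 v2=C4 v3=E4 (M7)
bar 4: v0=F3 v1=D4 v2=F4 v3=A4 (M3)
bar 5: v0=E3 v1=E4 v2=G4 v3=B4 (P5)
  R5 @ bar0.0: opens on m3
  R3 @ bar1.0: G4 above F4
  R4 @ bar1.0: G3/F4 m7 untreated
  R7 @ bar1.0: B4->F4 leap 6st
  R3 @ bar1.1: G4 above F4
  R3 @ bar1.2: G4 above F4
  R3 @ bar1.3: G4 above F4
  R1 @ bar2.0: G3/G4 P8 -> A3/A4 P8 similar
  R3 @ bar2.0: A4 above G4
  R4 @ bar2.0: A3/G4 m7 untreated
  R3 @ bar2.1: A4 above G4
  R3 @ bar2.2: A4 above G4
  R3 @ bar2.3: A4 above G4
  R2 @ bar3.0: A3/A4 P8 -> F3/C4 P5 similar
  R3 @ bar3.0: F4 above C4
  R4 @ bar3.0: F3/E4 M7 untreated
  R3 @ bar3.1: F4 above C4
  R3 @ bar3.2: F4 above C4
  R3 @ bar3.3: F4 above C4
  R8 @ bar4.0: penult P8 not 3rd/6th
  R1 @ bar5.0: D4/A4 P5 -> E4/B4 P5 similar
  R6 @ bar5.3: closes on m3

No (22 violations)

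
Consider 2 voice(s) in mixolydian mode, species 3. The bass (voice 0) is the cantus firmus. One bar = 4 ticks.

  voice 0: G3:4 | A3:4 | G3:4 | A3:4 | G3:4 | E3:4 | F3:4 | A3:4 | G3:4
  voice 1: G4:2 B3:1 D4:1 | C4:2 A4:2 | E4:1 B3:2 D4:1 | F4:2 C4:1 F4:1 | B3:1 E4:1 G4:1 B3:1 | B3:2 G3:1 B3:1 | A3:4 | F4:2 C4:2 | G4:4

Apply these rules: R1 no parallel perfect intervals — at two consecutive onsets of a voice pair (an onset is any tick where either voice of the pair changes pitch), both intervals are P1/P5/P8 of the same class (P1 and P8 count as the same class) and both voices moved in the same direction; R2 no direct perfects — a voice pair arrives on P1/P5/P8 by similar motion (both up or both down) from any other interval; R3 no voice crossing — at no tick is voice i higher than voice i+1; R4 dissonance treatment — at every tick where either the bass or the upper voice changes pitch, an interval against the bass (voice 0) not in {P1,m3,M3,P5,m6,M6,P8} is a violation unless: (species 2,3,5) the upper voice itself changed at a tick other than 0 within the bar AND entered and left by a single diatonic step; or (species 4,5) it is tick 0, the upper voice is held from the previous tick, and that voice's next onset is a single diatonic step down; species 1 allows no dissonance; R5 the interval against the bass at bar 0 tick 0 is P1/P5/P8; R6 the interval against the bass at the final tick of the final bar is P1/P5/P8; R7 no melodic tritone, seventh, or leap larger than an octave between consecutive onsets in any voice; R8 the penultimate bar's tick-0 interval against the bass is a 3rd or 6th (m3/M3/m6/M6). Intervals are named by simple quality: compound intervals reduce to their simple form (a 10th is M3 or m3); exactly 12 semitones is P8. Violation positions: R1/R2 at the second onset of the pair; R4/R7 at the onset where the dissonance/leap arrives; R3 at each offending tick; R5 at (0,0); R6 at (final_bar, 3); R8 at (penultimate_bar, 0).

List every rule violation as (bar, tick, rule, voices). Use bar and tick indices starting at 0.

(4, 0, R7, (1,))

bar 0: v0=G3 v1=G4 downbeat P8
bar 1: v0=A3 v1=C4 downbeat m3
bar 2: v0=G3 v1=E4 downbeat M6
bar 3: v0=A3 v1=F4 downbeat m6
bar 4: v0=G3 v1=B3 downbeat M3
bar 5: v0=E3 v1=B3 downbeat P5
bar 6: v0=F3 v1=A3 downbeat M3
bar 7: v0=A3 v1=F4 downbeat m6
bar 8: v0=G3 v1=G4 downbeat P8
  -> R7 @ bar 4 tick 0 v(1,): F4->B3 leap 6st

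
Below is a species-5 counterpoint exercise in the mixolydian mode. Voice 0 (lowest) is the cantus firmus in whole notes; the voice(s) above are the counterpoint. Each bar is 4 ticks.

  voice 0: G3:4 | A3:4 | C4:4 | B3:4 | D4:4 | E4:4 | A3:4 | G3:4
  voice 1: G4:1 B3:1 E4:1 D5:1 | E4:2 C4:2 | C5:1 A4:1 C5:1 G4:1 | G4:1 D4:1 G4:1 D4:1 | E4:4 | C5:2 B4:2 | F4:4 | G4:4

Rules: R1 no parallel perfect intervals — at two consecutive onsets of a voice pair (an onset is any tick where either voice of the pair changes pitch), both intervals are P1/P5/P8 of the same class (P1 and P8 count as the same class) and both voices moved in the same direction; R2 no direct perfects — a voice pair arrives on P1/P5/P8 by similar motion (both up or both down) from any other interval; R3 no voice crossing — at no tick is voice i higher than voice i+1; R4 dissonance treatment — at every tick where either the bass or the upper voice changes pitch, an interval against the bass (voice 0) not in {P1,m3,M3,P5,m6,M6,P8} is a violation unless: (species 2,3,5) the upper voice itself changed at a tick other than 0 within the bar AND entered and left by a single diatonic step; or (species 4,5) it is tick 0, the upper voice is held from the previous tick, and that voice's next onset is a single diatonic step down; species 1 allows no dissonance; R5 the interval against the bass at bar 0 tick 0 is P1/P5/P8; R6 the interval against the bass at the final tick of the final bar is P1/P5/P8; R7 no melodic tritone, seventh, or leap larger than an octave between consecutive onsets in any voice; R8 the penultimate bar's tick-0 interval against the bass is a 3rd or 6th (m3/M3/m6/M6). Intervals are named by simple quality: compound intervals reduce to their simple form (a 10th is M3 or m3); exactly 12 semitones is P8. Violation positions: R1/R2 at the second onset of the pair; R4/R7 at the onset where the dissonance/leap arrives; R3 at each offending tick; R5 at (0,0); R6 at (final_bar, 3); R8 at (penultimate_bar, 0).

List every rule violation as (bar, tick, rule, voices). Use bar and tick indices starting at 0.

bar 0: v0=G3 v1=G4 downbeat P8
bar 1: v0=A3 v1=E4 downbeat P5
bar 2: v0=C4 v1=C5 downbeat P8
bar 3: v0=B3 v1=G4 downbeat m6
bar 4: v0=D4 v1=E4 downbeat M2
bar 5: v0=E4 v1=C5 downbeat m6
bar 6: v0=A3 v1=F4 downbeat m6
bar 7: v0=G3 v1=G4 downbeat P8
  -> R7 @ bar 0 tick 3 v(1,): E4->D5 leap 10st
  -> R7 @ bar 1 tick 0 v(1,): D5->E4 leap 10st
  -> R2 @ bar 2 tick 0 v(0, 1): A3/C4 m3 -> C4/C5 P8 similar
  -> R4 @ bar 4 tick 0 v(0, 1): D4/E4 M2 untreated
  -> R7 @ bar 6 tick 0 v(1,): B4->F4 leap 6st

(0, 3, R7, (1,))
(1, 0, R7, (1,))
(2, 0, R2, (0, 1))
(4, 0, R4, (0, 1))
(6, 0, R7, (1,))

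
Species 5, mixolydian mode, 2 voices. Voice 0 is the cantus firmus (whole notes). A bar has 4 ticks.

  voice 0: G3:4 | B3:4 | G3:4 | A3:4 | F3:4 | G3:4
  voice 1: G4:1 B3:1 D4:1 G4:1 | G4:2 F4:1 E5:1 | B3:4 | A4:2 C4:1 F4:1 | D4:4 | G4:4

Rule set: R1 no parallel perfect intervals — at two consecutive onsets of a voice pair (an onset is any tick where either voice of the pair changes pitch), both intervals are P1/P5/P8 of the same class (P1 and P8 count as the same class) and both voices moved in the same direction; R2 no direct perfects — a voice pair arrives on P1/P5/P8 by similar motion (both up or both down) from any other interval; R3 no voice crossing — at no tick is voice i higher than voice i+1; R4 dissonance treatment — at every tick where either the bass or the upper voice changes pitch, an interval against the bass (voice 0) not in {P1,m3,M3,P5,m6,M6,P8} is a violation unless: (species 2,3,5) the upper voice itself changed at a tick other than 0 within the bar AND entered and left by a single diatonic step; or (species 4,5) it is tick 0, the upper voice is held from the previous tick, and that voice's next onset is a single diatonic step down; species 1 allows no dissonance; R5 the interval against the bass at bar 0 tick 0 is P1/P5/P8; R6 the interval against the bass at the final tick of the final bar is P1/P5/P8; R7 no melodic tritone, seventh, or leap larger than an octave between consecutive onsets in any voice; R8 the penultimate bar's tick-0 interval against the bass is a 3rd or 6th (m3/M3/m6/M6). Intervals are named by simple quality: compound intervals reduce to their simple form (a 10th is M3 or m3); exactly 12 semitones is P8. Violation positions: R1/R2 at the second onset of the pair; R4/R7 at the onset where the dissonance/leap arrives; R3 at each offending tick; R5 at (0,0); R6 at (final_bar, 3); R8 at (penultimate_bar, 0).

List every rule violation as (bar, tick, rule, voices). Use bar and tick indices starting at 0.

bar 0: v0=G3 v1=G4 downbeat P8
bar 1: v0=B3 v1=G4 downbeat m6
bar 2: v0=G3 v1=B3 downbeat M3
bar 3: v0=A3 v1=A4 downbeat P8
bar 4: v0=F3 v1=D4 downbeat M6
bar 5: v0=G3 v1=G4 downbeat P8
  -> R4 @ bar 1 tick 2 v(0, 1): B3/F4 TT untreated
  -> R4 @ bar 1 tick 3 v(0, 1): B3/E5 P4 untreated
  -> R7 @ bar 1 tick 3 v(1,): F4->E5 leap 11st
  -> R7 @ bar 2 tick 0 v(1,): E5->B3 leap 17st
  -> R2 @ bar 3 tick 0 v(0, 1): G3/B3 M3 -> A3/A4 P8 similar
  -> R7 @ bar 3 tick 0 v(1,): B3->A4 leap 10st
  -> R2 @ bar 5 tick 0 v(0, 1): F3/D4 M6 -> G3/G4 P8 similar

(1, 2, R4, (0, 1))
(1, 3, R4, (0, 1))
(1, 3, R7, (1,))
(2, 0, R7, (1,))
(3, 0, R2, (0, 1))
(3, 0, R7, (1,))
(5, 0, R2, (0, 1))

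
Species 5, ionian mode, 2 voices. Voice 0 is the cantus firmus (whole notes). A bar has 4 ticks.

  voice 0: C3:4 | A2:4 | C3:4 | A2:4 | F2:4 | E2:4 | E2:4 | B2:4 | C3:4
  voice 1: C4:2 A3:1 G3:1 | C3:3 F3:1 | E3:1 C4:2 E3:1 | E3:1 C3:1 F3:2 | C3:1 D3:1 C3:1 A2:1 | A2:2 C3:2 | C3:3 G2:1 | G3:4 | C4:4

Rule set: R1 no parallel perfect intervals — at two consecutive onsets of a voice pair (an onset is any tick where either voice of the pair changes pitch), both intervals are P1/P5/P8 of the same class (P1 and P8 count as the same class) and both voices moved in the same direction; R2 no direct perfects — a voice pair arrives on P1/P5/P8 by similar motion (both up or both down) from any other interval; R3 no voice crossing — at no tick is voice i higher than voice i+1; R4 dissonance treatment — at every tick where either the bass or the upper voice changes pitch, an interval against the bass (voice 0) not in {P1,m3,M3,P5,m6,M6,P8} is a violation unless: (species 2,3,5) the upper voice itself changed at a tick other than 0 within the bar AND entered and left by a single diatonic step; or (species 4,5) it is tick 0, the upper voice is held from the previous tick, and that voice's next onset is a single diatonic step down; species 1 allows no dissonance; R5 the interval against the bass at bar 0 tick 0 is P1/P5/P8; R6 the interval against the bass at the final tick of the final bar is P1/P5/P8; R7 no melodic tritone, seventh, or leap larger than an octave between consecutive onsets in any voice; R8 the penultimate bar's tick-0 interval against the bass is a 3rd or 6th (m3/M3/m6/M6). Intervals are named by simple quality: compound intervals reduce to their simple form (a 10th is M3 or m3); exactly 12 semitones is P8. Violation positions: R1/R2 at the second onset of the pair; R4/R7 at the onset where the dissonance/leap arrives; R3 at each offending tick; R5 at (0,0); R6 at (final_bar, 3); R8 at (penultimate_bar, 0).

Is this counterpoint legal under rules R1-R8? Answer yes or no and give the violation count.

bar 0: v0=C3 v1=C4 (P8)
bar 1: v0=A2 v1=C3 (m3)
bar 2: v0=C3 v1=E3 (M3)
bar 3: v0=A2 v1=E3 (P5)
bar 4: v0=F2 v1=C3 (P5)
bar 5: v0=E2 v1=A2 (P4)
bar 6: v0=E2 v1=C3 (m6)
bar 7: v0=B2 v1=G3 (m6)
bar 8: v0=C3 v1=C4 (P8)
  R2 @ bar4.0: A2/F3 m6 -> F2/C3 P5 similar
  R4 @ bar5.0: E2/A2 P4 untreated
  R2 @ bar8.0: B2/G3 m6 -> C3/C4 P8 similar

No (3 violations)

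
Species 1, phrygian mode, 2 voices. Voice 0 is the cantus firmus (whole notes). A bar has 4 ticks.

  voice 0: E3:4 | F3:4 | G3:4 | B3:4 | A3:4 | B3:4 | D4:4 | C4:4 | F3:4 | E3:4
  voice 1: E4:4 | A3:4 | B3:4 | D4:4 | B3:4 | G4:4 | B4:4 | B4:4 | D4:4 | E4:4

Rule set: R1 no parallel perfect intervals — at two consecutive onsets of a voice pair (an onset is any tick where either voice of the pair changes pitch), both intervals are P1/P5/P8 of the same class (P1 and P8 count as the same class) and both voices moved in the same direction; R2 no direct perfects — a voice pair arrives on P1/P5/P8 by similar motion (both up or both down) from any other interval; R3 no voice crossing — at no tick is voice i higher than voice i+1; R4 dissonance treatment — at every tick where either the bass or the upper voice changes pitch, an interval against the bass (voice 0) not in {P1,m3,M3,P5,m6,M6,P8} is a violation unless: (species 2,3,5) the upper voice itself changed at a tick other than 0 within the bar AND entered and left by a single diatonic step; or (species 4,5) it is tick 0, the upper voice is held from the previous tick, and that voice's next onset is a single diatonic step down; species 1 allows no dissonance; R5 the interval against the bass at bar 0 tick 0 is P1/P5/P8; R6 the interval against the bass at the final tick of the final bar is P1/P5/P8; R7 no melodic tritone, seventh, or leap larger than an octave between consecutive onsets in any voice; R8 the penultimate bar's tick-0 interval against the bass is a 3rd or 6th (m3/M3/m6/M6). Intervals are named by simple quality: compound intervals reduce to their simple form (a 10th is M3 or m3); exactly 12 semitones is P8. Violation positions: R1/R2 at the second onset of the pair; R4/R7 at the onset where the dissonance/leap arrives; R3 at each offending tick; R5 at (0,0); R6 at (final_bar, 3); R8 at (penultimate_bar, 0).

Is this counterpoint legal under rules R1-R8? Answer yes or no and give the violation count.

No (2 violations)

bar 0: v0=E3 v1=E4 (P8)
bar 1: v0=F3 v1=A3 (M3)
bar 2: v0=G3 v1=B3 (M3)
bar 3: v0=B3 v1=D4 (m3)
bar 4: v0=A3 v1=B3 (M2)
bar 5: v0=B3 v1=G4 (m6)
bar 6: v0=D4 v1=B4 (M6)
bar 7: v0=C4 v1=B4 (M7)
bar 8: v0=F3 v1=D4 (M6)
bar 9: v0=E3 v1=E4 (P8)
  R4 @ bar4.0: A3/B3 M2 untreated
  R4 @ bar7.0: C4/B4 M7 untreated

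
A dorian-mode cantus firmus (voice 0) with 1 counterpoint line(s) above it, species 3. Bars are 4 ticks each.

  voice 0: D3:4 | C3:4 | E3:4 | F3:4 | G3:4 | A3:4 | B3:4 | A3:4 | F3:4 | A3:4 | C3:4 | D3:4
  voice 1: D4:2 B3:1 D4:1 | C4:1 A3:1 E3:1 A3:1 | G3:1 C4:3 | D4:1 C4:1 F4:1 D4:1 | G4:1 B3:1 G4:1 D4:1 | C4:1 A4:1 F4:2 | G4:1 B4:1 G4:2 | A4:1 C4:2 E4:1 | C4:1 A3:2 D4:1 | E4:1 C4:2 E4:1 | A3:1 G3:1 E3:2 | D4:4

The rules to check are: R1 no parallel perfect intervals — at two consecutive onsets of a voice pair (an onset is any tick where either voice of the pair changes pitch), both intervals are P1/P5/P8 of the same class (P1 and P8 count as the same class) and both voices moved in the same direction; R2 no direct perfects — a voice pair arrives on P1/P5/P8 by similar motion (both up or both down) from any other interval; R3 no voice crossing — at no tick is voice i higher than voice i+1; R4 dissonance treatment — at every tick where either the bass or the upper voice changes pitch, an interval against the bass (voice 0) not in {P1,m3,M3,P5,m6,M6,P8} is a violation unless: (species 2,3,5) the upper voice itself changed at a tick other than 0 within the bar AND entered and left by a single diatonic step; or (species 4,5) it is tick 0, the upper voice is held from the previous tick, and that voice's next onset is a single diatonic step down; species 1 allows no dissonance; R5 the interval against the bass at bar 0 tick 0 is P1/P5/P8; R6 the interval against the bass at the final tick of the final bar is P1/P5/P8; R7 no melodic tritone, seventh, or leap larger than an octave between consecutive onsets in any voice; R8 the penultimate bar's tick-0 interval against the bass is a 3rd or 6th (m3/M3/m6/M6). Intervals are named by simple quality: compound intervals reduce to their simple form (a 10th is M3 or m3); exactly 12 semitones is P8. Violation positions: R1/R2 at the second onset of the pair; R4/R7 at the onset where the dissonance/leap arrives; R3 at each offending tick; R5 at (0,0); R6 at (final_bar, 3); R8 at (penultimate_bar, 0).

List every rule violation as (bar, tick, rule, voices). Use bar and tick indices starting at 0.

(1, 0, R1, (0, 1))
(4, 0, R2, (0, 1))
(8, 0, R1, (0, 1))
(9, 0, R2, (0, 1))
(11, 0, R2, (0, 1))
(11, 0, R7, (1,))

bar 0: v0=D3 v1=D4 downbeat P8
bar 1: v0=C3 v1=C4 downbeat P8
bar 2: v0=E3 v1=G3 downbeat m3
bar 3: v0=F3 v1=D4 downbeat M6
bar 4: v0=G3 v1=G4 downbeat P8
bar 5: v0=A3 v1=C4 downbeat m3
bar 6: v0=B3 v1=G4 downbeat m6
bar 7: v0=A3 v1=A4 downbeat P8
bar 8: v0=F3 v1=C4 downbeat P5
bar 9: v0=A3 v1=E4 downbeat P5
bar 10: v0=C3 v1=A3 downbeat M6
bar 11: v0=D3 v1=D4 downbeat P8
  -> R1 @ bar 1 tick 0 v(0, 1): D3/D4 P8 -> C3/C4 P8 similar
  -> R2 @ bar 4 tick 0 v(0, 1): F3/D4 M6 -> G3/G4 P8 similar
  -> R1 @ bar 8 tick 0 v(0, 1): A3/E4 P5 -> F3/C4 P5 similar
  -> R2 @ bar 9 tick 0 v(0, 1): F3/D4 M6 -> A3/E4 P5 similar
  -> R2 @ bar 11 tick 0 v(0, 1): C3/E3 M3 -> D3/D4 P8 similar
  -> R7 @ bar 11 tick 0 v(1,): E3->D4 leap 10st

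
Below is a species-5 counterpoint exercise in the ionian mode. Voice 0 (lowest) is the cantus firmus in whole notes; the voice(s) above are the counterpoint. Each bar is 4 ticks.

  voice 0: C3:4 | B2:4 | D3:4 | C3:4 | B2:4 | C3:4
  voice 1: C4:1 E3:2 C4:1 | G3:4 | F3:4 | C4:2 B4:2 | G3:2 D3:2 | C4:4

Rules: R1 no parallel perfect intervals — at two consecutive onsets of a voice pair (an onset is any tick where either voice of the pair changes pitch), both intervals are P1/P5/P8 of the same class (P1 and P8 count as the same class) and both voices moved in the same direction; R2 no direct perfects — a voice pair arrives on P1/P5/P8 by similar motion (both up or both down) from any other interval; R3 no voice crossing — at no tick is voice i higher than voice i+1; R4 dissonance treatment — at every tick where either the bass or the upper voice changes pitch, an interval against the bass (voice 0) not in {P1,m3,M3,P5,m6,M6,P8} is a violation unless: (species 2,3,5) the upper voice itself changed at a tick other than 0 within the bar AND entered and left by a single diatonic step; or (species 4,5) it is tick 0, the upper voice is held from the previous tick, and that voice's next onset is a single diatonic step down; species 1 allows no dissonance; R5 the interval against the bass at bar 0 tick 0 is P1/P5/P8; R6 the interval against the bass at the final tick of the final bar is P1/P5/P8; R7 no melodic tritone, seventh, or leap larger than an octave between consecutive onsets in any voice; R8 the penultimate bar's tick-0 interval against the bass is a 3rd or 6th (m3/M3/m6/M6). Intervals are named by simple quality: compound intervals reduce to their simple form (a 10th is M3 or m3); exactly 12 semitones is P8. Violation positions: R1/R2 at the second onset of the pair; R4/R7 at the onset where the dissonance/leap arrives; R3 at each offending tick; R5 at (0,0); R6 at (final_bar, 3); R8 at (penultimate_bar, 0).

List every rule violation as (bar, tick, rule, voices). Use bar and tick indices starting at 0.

(3, 2, R4, (0, 1))
(3, 2, R7, (1,))
(4, 0, R7, (1,))
(5, 0, R2, (0, 1))
(5, 0, R7, (1,))

bar 0: v0=C3 v1=C4 downbeat P8
bar 1: v0=B2 v1=G3 downbeat m6
bar 2: v0=D3 v1=F3 downbeat m3
bar 3: v0=C3 v1=C4 downbeat P8
bar 4: v0=B2 v1=G3 downbeat m6
bar 5: v0=C3 v1=C4 downbeat P8
  -> R4 @ bar 3 tick 2 v(0, 1): C3/B4 M7 untreated
  -> R7 @ bar 3 tick 2 v(1,): C4->B4 leap 11st
  -> R7 @ bar 4 tick 0 v(1,): B4->G3 leap 16st
  -> R2 @ bar 5 tick 0 v(0, 1): B2/D3 m3 -> C3/C4 P8 similar
  -> R7 @ bar 5 tick 0 v(1,): D3->C4 leap 10st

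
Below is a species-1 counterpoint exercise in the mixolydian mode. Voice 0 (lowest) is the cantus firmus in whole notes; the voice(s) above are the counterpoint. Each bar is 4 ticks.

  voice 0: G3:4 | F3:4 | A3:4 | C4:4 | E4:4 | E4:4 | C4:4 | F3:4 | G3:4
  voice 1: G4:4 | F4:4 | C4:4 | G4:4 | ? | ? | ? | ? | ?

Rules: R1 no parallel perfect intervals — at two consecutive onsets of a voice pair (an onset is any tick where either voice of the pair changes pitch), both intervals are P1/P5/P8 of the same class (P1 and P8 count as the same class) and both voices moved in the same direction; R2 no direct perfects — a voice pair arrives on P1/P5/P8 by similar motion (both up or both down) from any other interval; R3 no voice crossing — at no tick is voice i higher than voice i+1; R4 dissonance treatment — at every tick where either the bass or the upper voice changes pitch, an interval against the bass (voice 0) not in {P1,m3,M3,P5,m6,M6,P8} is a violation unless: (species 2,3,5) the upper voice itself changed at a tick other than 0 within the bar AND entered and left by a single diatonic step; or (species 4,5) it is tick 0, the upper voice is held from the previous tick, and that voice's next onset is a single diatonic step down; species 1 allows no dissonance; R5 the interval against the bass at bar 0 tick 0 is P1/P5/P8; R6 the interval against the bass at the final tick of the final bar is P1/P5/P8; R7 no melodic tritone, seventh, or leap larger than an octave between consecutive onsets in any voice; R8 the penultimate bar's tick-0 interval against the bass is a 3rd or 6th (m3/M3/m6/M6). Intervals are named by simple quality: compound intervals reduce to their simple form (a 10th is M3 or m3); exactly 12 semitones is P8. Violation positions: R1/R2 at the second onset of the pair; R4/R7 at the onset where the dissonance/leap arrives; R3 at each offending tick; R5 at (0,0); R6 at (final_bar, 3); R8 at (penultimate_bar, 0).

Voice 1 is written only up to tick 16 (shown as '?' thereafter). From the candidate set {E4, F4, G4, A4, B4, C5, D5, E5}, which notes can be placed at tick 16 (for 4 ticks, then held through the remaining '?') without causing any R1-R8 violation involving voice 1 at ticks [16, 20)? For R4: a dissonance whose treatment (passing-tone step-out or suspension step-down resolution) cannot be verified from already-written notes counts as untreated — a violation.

E4: legal
F4: violates R4
G4: legal
A4: violates R4
B4: violates R1
C5: legal
D5: violates R4
E5: violates R2

{C5, E4, G4}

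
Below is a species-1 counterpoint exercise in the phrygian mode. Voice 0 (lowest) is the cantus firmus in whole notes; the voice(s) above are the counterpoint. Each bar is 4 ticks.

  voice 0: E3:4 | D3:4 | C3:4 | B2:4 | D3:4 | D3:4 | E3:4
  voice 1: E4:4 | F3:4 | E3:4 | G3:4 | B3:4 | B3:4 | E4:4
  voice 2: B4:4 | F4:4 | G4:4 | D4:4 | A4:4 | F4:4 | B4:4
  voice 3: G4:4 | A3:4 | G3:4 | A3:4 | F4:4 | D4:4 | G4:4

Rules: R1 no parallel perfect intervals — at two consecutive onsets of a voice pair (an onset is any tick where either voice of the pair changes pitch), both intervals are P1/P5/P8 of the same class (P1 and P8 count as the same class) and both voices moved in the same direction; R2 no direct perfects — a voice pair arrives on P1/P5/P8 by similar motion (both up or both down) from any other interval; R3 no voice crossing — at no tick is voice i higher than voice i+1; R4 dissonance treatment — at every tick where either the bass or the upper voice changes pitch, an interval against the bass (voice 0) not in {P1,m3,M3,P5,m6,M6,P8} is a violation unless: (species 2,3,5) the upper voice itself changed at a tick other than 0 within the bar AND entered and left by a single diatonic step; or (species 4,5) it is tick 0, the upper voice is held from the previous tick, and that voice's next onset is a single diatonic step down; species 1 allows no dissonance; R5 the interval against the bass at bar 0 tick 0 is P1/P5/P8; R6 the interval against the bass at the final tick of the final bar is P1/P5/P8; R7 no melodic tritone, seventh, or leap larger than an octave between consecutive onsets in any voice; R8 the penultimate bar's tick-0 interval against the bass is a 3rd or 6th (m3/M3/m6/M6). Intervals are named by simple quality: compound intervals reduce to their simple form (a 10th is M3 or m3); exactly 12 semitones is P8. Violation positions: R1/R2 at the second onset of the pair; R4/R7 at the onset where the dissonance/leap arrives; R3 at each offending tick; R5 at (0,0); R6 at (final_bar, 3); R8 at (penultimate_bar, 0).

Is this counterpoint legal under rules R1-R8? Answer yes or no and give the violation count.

No (43 violations)

bar 0: v0=E3 v1=E4 v2=B4 v3=G4 (m3)
bar 1: v0=D3 v1=F3 v2=F4 v3=A3 (P5)
bar 2: v0=C3 v1=E3 v2=G4 v3=G3 (P5)
bar 3: v0=B2 v1=G3 v2=D4 v3=A3 (m7)
bar 4: v0=D3 v1=B3 v2=A4 v3=F4 (m3)
bar 5: v0=D3 v1=B3 v2=F4 v3=D4 (P8)
bar 6: v0=E3 v1=E4 v2=B4 v3=G4 (m3)
  R3 @ bar0.0: B4 above G4
  R5 @ bar0.0: opens on m3
  R3 @ bar0.1: B4 above G4
  R3 @ bar0.2: B4 above G4
  R3 @ bar0.3: B4 above G4
  R2 @ bar1.0: E3/G4 m3 -> D3/A3 P5 similar
  R2 @ bar1.0: E4/B4 P5 -> F3/F4 P8 similar
  R3 @ bar1.0: F4 above A3
  R7 @ bar1.0: E4->F3 leap 11st
  R7 @ bar1.0: B4->F4 leap 6st
  R7 @ bar1.0: G4->A3 leap 10st
  R3 @ bar1.1: F4 above A3
  R3 @ bar1.2: F4 above A3
  R3 @ bar1.3: F4 above A3
  R1 @ bar2.0: D3/A3 P5 -> C3/G3 P5 similar
  R3 @ bar2.0: G4 above G3
  R3 @ bar2.1: G4 above G3
  R3 @ bar2.2: G4 above G3
  R3 @ bar2.3: G4 above G3
  R3 @ bar3.0: D4 above A3
  R4 @ bar3.0: B2/A3 m7 untreated
  R3 @ bar3.1: D4 above A3
  R3 @ bar3.2: D4 above A3
  R3 @ bar3.3: D4 above A3
  R2 @ bar4.0: B2/D4 m3 -> D3/A4 P5 similar
  R3 @ bar4.0: A4 above F4
  R3 @ bar4.1: A4 above F4
  R3 @ bar4.2: A4 above F4
  R3 @ bar4.3: A4 above F4
  R3 @ bar5.0: F4 above D4
  R8 @ bar5.0: penult P8 not 3rd/6th
  R3 @ bar5.1: F4 above D4
  R3 @ bar5.2: F4 above D4
  R3 @ bar5.3: F4 above D4
  R2 @ bar6.0: D3/B3 M6 -> E3/E4 P8 similar
  R2 @ bar6.0: D3/F4 m3 -> E3/B4 P5 similar
  R2 @ bar6.0: B3/F4 TT -> E4/B4 P5 similar
  R3 @ bar6.0: B4 above G4
  R7 @ bar6.0: F4->B4 leap 6st
  R3 @ bar6.1: B4 above G4
  R3 @ bar6.2: B4 above G4
  R3 @ bar6.3: B4 above G4
  R6 @ bar6.3: closes on m3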